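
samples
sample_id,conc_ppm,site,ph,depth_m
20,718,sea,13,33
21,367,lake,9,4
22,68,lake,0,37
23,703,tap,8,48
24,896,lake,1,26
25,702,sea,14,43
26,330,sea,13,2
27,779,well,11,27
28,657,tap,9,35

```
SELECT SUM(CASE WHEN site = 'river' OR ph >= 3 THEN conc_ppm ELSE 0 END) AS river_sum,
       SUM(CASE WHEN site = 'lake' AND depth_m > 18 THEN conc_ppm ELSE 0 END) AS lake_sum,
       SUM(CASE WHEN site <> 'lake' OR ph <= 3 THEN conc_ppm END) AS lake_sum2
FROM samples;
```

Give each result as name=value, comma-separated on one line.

[river_sum: site = 'river' OR ph >= 3]
sample_id=20: ✓ → 718
sample_id=21: ✓ → 367
sample_id=22: ✗
sample_id=23: ✓ → 703
sample_id=24: ✗
sample_id=25: ✓ → 702
sample_id=26: ✓ → 330
sample_id=27: ✓ → 779
sample_id=28: ✓ → 657
river_sum = 718 + 367 + 703 + 702 + 330 + 779 + 657 = 4256
—
[lake_sum: site = 'lake' AND depth_m > 18]
sample_id=20: ✗
sample_id=21: ✗
sample_id=22: ✓ → 68
sample_id=23: ✗
sample_id=24: ✓ → 896
sample_id=25: ✗
sample_id=26: ✗
sample_id=27: ✗
sample_id=28: ✗
lake_sum = 68 + 896 = 964
—
[lake_sum2: site <> 'lake' OR ph <= 3]
sample_id=20: ✓ → 718
sample_id=21: ✗
sample_id=22: ✓ → 68
sample_id=23: ✓ → 703
sample_id=24: ✓ → 896
sample_id=25: ✓ → 702
sample_id=26: ✓ → 330
sample_id=27: ✓ → 779
sample_id=28: ✓ → 657
lake_sum2 = 718 + 68 + 703 + 896 + 702 + 330 + 779 + 657 = 4853

river_sum=4256, lake_sum=964, lake_sum2=4853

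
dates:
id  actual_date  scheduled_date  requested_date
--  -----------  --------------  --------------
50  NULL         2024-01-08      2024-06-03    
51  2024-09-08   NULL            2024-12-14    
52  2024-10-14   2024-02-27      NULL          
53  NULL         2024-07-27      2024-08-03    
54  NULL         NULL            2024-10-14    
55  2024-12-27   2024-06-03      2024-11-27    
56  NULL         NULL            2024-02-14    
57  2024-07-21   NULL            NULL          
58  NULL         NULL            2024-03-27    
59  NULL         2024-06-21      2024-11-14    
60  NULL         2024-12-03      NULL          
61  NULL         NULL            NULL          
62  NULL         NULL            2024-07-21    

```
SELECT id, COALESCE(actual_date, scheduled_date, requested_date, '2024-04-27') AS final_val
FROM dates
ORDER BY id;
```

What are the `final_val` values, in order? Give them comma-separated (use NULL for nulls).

id=50: actual_date=NULL, scheduled_date=2024-01-08 → 2024-01-08
id=51: actual_date=2024-09-08 → 2024-09-08
id=52: actual_date=2024-10-14 → 2024-10-14
id=53: actual_date=NULL, scheduled_date=2024-07-27 → 2024-07-27
id=54: actual_date=NULL, scheduled_date=NULL, requested_date=2024-10-14 → 2024-10-14
id=55: actual_date=2024-12-27 → 2024-12-27
id=56: actual_date=NULL, scheduled_date=NULL, requested_date=2024-02-14 → 2024-02-14
id=57: actual_date=2024-07-21 → 2024-07-21
id=58: actual_date=NULL, scheduled_date=NULL, requested_date=2024-03-27 → 2024-03-27
id=59: actual_date=NULL, scheduled_date=2024-06-21 → 2024-06-21
id=60: actual_date=NULL, scheduled_date=2024-12-03 → 2024-12-03
id=61: actual_date=NULL, scheduled_date=NULL, requested_date=NULL, → literal 2024-04-27 → 2024-04-27
id=62: actual_date=NULL, scheduled_date=NULL, requested_date=2024-07-21 → 2024-07-21

2024-01-08, 2024-09-08, 2024-10-14, 2024-07-27, 2024-10-14, 2024-12-27, 2024-02-14, 2024-07-21, 2024-03-27, 2024-06-21, 2024-12-03, 2024-04-27, 2024-07-21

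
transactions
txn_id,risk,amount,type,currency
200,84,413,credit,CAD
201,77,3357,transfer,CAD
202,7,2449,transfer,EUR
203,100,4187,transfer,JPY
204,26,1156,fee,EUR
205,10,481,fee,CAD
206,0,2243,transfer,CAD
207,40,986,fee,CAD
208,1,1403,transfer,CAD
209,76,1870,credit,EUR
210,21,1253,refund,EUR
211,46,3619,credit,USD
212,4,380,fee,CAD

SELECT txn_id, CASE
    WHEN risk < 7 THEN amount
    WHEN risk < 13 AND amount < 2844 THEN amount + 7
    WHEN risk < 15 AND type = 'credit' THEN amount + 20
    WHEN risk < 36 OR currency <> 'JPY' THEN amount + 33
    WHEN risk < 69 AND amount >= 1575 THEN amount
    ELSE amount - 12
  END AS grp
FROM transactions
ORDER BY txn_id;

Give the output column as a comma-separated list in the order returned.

446, 3390, 2456, 4175, 1189, 488, 2243, 1019, 1403, 1903, 1286, 3652, 380

txn_id=200: risk < 36 OR currency <> 'JPY' → 446
txn_id=201: risk < 36 OR currency <> 'JPY' → 3390
txn_id=202: risk < 13 AND amount < 2844 → 2456
txn_id=203: ELSE → 4175
txn_id=204: risk < 36 OR currency <> 'JPY' → 1189
txn_id=205: risk < 13 AND amount < 2844 → 488
txn_id=206: risk < 7 → 2243
txn_id=207: risk < 36 OR currency <> 'JPY' → 1019
txn_id=208: risk < 7 → 1403
txn_id=209: risk < 36 OR currency <> 'JPY' → 1903
txn_id=210: risk < 36 OR currency <> 'JPY' → 1286
txn_id=211: risk < 36 OR currency <> 'JPY' → 3652
txn_id=212: risk < 7 → 380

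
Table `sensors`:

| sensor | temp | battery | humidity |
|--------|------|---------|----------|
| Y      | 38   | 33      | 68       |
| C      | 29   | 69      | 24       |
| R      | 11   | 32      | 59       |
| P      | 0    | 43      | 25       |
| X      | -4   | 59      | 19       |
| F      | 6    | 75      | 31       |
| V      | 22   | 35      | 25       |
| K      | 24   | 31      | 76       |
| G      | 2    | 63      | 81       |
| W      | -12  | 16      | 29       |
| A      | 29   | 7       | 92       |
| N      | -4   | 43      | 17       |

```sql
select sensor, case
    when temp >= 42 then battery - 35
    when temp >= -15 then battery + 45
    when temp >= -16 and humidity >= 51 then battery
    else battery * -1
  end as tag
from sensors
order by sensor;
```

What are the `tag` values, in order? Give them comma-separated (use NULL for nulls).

sensor=A: temp >= -15 → 52
sensor=C: temp >= -15 → 114
sensor=F: temp >= -15 → 120
sensor=G: temp >= -15 → 108
sensor=K: temp >= -15 → 76
sensor=N: temp >= -15 → 88
sensor=P: temp >= -15 → 88
sensor=R: temp >= -15 → 77
sensor=V: temp >= -15 → 80
sensor=W: temp >= -15 → 61
sensor=X: temp >= -15 → 104
sensor=Y: temp >= -15 → 78

52, 114, 120, 108, 76, 88, 88, 77, 80, 61, 104, 78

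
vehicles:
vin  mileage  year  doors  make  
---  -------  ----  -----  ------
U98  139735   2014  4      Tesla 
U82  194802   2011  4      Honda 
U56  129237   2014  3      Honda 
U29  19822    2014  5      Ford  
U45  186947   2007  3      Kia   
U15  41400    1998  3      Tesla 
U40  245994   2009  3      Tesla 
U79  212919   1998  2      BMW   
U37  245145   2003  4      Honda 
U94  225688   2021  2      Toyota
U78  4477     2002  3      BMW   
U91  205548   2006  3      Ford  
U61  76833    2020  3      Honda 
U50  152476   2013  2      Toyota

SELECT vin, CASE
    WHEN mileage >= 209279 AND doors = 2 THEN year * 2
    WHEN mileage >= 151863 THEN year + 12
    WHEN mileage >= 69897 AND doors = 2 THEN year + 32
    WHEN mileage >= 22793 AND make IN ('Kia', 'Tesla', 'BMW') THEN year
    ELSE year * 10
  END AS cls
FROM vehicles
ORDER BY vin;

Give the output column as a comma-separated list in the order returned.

1998, 20140, 2015, 2021, 2019, 2025, 20140, 20200, 20020, 3996, 2023, 2018, 4042, 2014

vin=U15: mileage >= 22793 AND make IN ('Kia', 'Tesla', 'BMW') → 1998
vin=U29: ELSE → 20140
vin=U37: mileage >= 151863 → 2015
vin=U40: mileage >= 151863 → 2021
vin=U45: mileage >= 151863 → 2019
vin=U50: mileage >= 151863 → 2025
vin=U56: ELSE → 20140
vin=U61: ELSE → 20200
vin=U78: ELSE → 20020
vin=U79: mileage >= 209279 AND doors = 2 → 3996
vin=U82: mileage >= 151863 → 2023
vin=U91: mileage >= 151863 → 2018
vin=U94: mileage >= 209279 AND doors = 2 → 4042
vin=U98: mileage >= 22793 AND make IN ('Kia', 'Tesla', 'BMW') → 2014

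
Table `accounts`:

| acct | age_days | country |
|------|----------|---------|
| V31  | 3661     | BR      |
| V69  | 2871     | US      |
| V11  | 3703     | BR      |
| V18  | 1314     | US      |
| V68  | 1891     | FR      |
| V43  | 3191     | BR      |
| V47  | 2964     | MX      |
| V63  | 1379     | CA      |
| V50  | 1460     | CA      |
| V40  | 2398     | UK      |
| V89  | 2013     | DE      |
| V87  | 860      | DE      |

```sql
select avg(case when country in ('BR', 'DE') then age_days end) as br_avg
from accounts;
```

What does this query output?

acct=V31: ✓ → 3661
acct=V69: ✗
acct=V11: ✓ → 3703
acct=V18: ✗
acct=V68: ✗
acct=V43: ✓ → 3191
acct=V47: ✗
acct=V63: ✗
acct=V50: ✗
acct=V40: ✗
acct=V89: ✓ → 2013
acct=V87: ✓ → 860
br_avg = (3661 + 3703 + 3191 + 2013 + 860) / 5 = 2685.6

2685.6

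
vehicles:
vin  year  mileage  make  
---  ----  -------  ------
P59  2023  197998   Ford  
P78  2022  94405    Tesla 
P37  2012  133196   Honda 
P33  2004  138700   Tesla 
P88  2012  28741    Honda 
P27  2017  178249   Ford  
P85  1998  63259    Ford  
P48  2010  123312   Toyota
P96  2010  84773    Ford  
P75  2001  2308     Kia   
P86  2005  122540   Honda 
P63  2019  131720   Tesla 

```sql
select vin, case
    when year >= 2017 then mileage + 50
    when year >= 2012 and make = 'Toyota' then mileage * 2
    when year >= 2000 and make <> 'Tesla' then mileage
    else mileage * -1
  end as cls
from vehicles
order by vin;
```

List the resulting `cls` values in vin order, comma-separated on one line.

178299, -138700, 133196, 123312, 198048, 131770, 2308, 94455, -63259, 122540, 28741, 84773

vin=P27: year >= 2017 → 178299
vin=P33: ELSE → -138700
vin=P37: year >= 2000 and make <> 'Tesla' → 133196
vin=P48: year >= 2000 and make <> 'Tesla' → 123312
vin=P59: year >= 2017 → 198048
vin=P63: year >= 2017 → 131770
vin=P75: year >= 2000 and make <> 'Tesla' → 2308
vin=P78: year >= 2017 → 94455
vin=P85: ELSE → -63259
vin=P86: year >= 2000 and make <> 'Tesla' → 122540
vin=P88: year >= 2000 and make <> 'Tesla' → 28741
vin=P96: year >= 2000 and make <> 'Tesla' → 84773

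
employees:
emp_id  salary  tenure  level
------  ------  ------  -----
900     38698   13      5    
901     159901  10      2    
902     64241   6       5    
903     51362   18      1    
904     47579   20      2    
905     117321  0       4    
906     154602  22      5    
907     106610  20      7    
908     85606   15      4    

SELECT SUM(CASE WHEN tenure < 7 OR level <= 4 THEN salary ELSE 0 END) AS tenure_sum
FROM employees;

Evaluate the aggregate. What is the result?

emp_id=900: ✗
emp_id=901: ✓ → 159901
emp_id=902: ✓ → 64241
emp_id=903: ✓ → 51362
emp_id=904: ✓ → 47579
emp_id=905: ✓ → 117321
emp_id=906: ✗
emp_id=907: ✗
emp_id=908: ✓ → 85606
tenure_sum = 159901 + 64241 + 51362 + 47579 + 117321 + 85606 = 526010

526010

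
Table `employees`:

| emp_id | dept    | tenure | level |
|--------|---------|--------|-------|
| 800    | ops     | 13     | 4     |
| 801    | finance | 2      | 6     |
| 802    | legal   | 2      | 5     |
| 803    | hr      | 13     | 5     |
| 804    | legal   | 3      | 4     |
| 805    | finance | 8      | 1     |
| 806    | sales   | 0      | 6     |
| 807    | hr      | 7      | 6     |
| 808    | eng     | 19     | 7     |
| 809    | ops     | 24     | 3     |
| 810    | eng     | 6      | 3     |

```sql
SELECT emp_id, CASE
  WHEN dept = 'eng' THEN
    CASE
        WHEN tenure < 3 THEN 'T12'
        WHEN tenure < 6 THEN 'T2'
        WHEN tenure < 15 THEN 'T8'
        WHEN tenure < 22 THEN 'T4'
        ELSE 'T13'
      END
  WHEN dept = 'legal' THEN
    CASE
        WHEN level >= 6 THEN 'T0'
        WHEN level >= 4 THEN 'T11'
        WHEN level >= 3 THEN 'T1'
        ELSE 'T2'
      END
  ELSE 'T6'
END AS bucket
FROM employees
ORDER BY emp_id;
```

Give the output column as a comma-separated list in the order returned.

emp_id=800: dept='ops' → outer ELSE → T6
emp_id=801: dept='finance' → outer ELSE → T6
emp_id=802: dept='legal' → inner[level >= 4] → T11
emp_id=803: dept='hr' → outer ELSE → T6
emp_id=804: dept='legal' → inner[level >= 4] → T11
emp_id=805: dept='finance' → outer ELSE → T6
emp_id=806: dept='sales' → outer ELSE → T6
emp_id=807: dept='hr' → outer ELSE → T6
emp_id=808: dept='eng' → inner[tenure < 22] → T4
emp_id=809: dept='ops' → outer ELSE → T6
emp_id=810: dept='eng' → inner[tenure < 15] → T8

T6, T6, T11, T6, T11, T6, T6, T6, T4, T6, T8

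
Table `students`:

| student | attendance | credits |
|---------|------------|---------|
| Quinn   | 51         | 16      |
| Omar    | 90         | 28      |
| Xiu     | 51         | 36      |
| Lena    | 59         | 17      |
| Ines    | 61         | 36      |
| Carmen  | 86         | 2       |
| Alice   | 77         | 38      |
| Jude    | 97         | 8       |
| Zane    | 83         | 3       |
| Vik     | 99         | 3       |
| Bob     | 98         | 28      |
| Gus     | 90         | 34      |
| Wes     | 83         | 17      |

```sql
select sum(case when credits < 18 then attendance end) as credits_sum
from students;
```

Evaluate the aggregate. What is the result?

558

student=Quinn: ✓ → 51
student=Omar: ✗
student=Xiu: ✗
student=Lena: ✓ → 59
student=Ines: ✗
student=Carmen: ✓ → 86
student=Alice: ✗
student=Jude: ✓ → 97
student=Zane: ✓ → 83
student=Vik: ✓ → 99
student=Bob: ✗
student=Gus: ✗
student=Wes: ✓ → 83
credits_sum = 51 + 59 + 86 + 97 + 83 + 99 + 83 = 558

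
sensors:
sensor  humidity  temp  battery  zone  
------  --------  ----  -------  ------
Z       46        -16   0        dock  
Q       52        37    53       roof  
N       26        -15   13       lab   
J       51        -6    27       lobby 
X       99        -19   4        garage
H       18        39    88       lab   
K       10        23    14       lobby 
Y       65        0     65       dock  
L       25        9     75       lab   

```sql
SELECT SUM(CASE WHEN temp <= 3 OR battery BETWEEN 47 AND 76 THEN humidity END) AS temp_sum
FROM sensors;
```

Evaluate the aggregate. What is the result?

364

sensor=Z: ✓ → 46
sensor=Q: ✓ → 52
sensor=N: ✓ → 26
sensor=J: ✓ → 51
sensor=X: ✓ → 99
sensor=H: ✗
sensor=K: ✗
sensor=Y: ✓ → 65
sensor=L: ✓ → 25
temp_sum = 46 + 52 + 26 + 51 + 99 + 65 + 25 = 364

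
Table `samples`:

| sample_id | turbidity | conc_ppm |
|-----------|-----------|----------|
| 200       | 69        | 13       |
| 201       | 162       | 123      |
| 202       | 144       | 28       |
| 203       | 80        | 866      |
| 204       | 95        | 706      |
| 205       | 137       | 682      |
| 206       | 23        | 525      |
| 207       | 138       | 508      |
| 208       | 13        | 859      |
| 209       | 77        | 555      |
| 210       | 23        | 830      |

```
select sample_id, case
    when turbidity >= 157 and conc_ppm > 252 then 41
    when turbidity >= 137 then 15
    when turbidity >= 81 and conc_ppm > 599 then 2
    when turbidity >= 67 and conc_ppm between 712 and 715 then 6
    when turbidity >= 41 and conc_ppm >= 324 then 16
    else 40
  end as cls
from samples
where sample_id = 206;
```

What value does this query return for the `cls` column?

40

sample_id = 206: turbidity=23, conc_ppm=525.
turbidity >= 157 and conc_ppm > 252 → false
turbidity >= 137 → false
turbidity >= 81 and conc_ppm > 599 → false
turbidity >= 67 and conc_ppm between 712 and 715 → false
turbidity >= 41 and conc_ppm >= 324 → false
No prior WHEN matched → ELSE → 40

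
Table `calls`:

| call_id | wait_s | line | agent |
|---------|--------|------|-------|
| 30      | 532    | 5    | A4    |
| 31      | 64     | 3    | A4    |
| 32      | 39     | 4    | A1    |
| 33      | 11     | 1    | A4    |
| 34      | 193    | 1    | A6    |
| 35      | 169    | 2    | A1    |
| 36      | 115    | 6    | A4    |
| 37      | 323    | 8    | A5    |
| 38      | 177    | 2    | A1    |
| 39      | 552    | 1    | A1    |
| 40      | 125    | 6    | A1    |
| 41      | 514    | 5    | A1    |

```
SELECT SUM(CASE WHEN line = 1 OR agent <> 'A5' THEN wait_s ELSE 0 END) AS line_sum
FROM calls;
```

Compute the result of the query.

call_id=30: ✓ → 532
call_id=31: ✓ → 64
call_id=32: ✓ → 39
call_id=33: ✓ → 11
call_id=34: ✓ → 193
call_id=35: ✓ → 169
call_id=36: ✓ → 115
call_id=37: ✗
call_id=38: ✓ → 177
call_id=39: ✓ → 552
call_id=40: ✓ → 125
call_id=41: ✓ → 514
line_sum = 532 + 64 + 39 + 11 + 193 + 169 + 115 + 177 + 552 + 125 + 514 = 2491

2491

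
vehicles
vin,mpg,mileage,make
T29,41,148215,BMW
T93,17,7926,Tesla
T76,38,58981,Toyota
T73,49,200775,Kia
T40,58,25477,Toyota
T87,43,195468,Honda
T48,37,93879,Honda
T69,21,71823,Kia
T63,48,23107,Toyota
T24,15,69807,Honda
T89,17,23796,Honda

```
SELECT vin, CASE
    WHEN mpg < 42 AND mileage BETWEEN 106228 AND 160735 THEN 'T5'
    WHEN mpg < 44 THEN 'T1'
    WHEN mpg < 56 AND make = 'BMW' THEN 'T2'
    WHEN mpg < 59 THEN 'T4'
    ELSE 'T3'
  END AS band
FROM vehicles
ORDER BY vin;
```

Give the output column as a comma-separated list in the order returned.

vin=T24: mpg < 44 → T1
vin=T29: mpg < 42 AND mileage BETWEEN 106228 AND 160735 → T5
vin=T40: mpg < 59 → T4
vin=T48: mpg < 44 → T1
vin=T63: mpg < 59 → T4
vin=T69: mpg < 44 → T1
vin=T73: mpg < 59 → T4
vin=T76: mpg < 44 → T1
vin=T87: mpg < 44 → T1
vin=T89: mpg < 44 → T1
vin=T93: mpg < 44 → T1

T1, T5, T4, T1, T4, T1, T4, T1, T1, T1, T1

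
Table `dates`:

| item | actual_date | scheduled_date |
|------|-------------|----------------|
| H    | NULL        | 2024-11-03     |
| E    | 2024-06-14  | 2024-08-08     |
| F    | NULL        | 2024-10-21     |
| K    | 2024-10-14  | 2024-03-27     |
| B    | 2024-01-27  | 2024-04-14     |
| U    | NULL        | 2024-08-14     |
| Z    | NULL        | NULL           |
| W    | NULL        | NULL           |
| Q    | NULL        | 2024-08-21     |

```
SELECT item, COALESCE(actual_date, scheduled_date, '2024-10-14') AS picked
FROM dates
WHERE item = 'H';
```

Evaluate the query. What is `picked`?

2024-11-03

item = H: actual_date=NULL, scheduled_date=2024-11-03.
actual_date=NULL, scheduled_date=2024-11-03 → 2024-11-03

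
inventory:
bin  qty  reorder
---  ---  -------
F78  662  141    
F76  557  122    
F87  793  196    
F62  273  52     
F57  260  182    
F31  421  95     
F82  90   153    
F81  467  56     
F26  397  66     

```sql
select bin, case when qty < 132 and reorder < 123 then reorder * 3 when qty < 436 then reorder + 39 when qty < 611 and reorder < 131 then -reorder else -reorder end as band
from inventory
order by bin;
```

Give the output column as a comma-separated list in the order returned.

bin=F26: qty < 436 → 105
bin=F31: qty < 436 → 134
bin=F57: qty < 436 → 221
bin=F62: qty < 436 → 91
bin=F76: qty < 611 and reorder < 131 → -122
bin=F78: ELSE → -141
bin=F81: qty < 611 and reorder < 131 → -56
bin=F82: qty < 436 → 192
bin=F87: ELSE → -196

105, 134, 221, 91, -122, -141, -56, 192, -196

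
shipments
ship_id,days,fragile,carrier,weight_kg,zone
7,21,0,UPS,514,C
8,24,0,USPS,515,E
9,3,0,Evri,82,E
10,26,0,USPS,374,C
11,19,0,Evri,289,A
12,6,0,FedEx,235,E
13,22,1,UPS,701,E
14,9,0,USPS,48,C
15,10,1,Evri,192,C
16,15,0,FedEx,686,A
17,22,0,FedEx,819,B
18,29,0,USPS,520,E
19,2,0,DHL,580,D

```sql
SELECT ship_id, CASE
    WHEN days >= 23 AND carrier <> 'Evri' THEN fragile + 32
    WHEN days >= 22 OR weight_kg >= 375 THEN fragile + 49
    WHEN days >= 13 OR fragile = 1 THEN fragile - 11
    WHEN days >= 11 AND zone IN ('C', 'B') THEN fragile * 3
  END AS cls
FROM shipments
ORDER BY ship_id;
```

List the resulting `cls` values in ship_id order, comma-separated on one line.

49, 32, NULL, 32, -11, NULL, 50, NULL, -10, 49, 49, 32, 49

ship_id=7: days >= 22 OR weight_kg >= 375 → 49
ship_id=8: days >= 23 AND carrier <> 'Evri' → 32
ship_id=9: (no match → NULL) → NULL
ship_id=10: days >= 23 AND carrier <> 'Evri' → 32
ship_id=11: days >= 13 OR fragile = 1 → -11
ship_id=12: (no match → NULL) → NULL
ship_id=13: days >= 22 OR weight_kg >= 375 → 50
ship_id=14: (no match → NULL) → NULL
ship_id=15: days >= 13 OR fragile = 1 → -10
ship_id=16: days >= 22 OR weight_kg >= 375 → 49
ship_id=17: days >= 22 OR weight_kg >= 375 → 49
ship_id=18: days >= 23 AND carrier <> 'Evri' → 32
ship_id=19: days >= 22 OR weight_kg >= 375 → 49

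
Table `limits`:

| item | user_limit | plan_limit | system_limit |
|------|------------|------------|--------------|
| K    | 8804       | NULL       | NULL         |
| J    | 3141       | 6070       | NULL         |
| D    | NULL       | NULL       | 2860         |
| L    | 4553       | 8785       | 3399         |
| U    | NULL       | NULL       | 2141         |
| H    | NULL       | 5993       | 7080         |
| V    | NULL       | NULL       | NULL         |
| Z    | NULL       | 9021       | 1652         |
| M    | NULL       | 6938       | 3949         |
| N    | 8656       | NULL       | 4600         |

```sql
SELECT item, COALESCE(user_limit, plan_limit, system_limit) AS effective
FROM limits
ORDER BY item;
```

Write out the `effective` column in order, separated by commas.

2860, 5993, 3141, 8804, 4553, 6938, 8656, 2141, NULL, 9021

item=D: user_limit=NULL, plan_limit=NULL, system_limit=2860 → 2860
item=H: user_limit=NULL, plan_limit=5993 → 5993
item=J: user_limit=3141 → 3141
item=K: user_limit=8804 → 8804
item=L: user_limit=4553 → 4553
item=M: user_limit=NULL, plan_limit=6938 → 6938
item=N: user_limit=8656 → 8656
item=U: user_limit=NULL, plan_limit=NULL, system_limit=2141 → 2141
item=V: user_limit=NULL, plan_limit=NULL, system_limit=NULL (all NULL) → NULL
item=Z: user_limit=NULL, plan_limit=9021 → 9021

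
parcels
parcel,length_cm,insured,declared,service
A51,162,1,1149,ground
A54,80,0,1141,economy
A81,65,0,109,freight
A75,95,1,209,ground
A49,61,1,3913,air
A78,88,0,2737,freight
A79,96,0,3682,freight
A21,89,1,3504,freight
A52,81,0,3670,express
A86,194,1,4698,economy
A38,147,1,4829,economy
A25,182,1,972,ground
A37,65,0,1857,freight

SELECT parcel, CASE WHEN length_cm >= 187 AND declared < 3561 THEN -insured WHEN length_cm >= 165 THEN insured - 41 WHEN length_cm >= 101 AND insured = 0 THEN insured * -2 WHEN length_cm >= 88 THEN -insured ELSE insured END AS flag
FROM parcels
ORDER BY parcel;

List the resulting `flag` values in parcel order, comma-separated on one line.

parcel=A21: length_cm >= 88 → -1
parcel=A25: length_cm >= 165 → -40
parcel=A37: ELSE → 0
parcel=A38: length_cm >= 88 → -1
parcel=A49: ELSE → 1
parcel=A51: length_cm >= 88 → -1
parcel=A52: ELSE → 0
parcel=A54: ELSE → 0
parcel=A75: length_cm >= 88 → -1
parcel=A78: length_cm >= 88 → 0
parcel=A79: length_cm >= 88 → 0
parcel=A81: ELSE → 0
parcel=A86: length_cm >= 165 → -40

-1, -40, 0, -1, 1, -1, 0, 0, -1, 0, 0, 0, -40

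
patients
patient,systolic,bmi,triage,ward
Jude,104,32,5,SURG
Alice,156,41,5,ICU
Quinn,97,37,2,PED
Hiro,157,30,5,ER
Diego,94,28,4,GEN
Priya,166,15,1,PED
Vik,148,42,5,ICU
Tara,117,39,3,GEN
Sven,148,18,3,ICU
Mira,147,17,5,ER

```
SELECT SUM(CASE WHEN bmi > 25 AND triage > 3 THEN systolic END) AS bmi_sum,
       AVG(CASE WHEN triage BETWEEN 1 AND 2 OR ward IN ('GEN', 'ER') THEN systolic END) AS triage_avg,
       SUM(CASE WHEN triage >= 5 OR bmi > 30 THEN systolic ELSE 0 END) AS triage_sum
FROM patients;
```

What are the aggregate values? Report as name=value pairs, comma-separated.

[bmi_sum: bmi > 25 AND triage > 3]
patient=Jude: ✓ → 104
patient=Alice: ✓ → 156
patient=Quinn: ✗
patient=Hiro: ✓ → 157
patient=Diego: ✓ → 94
patient=Priya: ✗
patient=Vik: ✓ → 148
patient=Tara: ✗
patient=Sven: ✗
patient=Mira: ✗
bmi_sum = 104 + 156 + 157 + 94 + 148 = 659
—
[triage_avg: triage BETWEEN 1 AND 2 OR ward IN ('GEN', 'ER')]
patient=Jude: ✗
patient=Alice: ✗
patient=Quinn: ✓ → 97
patient=Hiro: ✓ → 157
patient=Diego: ✓ → 94
patient=Priya: ✓ → 166
patient=Vik: ✗
patient=Tara: ✓ → 117
patient=Sven: ✗
patient=Mira: ✓ → 147
triage_avg = (97 + 157 + 94 + 166 + 117 + 147) / 6 = 129.6666666667
—
[triage_sum: triage >= 5 OR bmi > 30]
patient=Jude: ✓ → 104
patient=Alice: ✓ → 156
patient=Quinn: ✓ → 97
patient=Hiro: ✓ → 157
patient=Diego: ✗
patient=Priya: ✗
patient=Vik: ✓ → 148
patient=Tara: ✓ → 117
patient=Sven: ✗
patient=Mira: ✓ → 147
triage_sum = 104 + 156 + 97 + 157 + 148 + 117 + 147 = 926

bmi_sum=659, triage_avg=129.6666666667, triage_sum=926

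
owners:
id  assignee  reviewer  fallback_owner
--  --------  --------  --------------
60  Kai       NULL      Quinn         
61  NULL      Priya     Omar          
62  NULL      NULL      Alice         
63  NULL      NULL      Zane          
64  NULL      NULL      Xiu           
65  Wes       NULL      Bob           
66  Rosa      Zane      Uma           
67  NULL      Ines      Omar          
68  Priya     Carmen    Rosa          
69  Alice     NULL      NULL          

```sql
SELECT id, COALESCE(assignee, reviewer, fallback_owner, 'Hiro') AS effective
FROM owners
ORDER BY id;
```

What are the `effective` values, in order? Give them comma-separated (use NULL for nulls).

id=60: assignee=Kai → Kai
id=61: assignee=NULL, reviewer=Priya → Priya
id=62: assignee=NULL, reviewer=NULL, fallback_owner=Alice → Alice
id=63: assignee=NULL, reviewer=NULL, fallback_owner=Zane → Zane
id=64: assignee=NULL, reviewer=NULL, fallback_owner=Xiu → Xiu
id=65: assignee=Wes → Wes
id=66: assignee=Rosa → Rosa
id=67: assignee=NULL, reviewer=Ines → Ines
id=68: assignee=Priya → Priya
id=69: assignee=Alice → Alice

Kai, Priya, Alice, Zane, Xiu, Wes, Rosa, Ines, Priya, Alice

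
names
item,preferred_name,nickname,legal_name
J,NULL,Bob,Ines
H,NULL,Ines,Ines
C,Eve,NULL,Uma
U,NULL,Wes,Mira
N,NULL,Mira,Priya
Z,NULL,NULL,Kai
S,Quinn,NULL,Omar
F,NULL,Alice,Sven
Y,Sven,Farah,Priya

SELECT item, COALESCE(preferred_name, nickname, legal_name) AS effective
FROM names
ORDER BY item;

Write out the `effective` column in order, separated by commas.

item=C: preferred_name=Eve → Eve
item=F: preferred_name=NULL, nickname=Alice → Alice
item=H: preferred_name=NULL, nickname=Ines → Ines
item=J: preferred_name=NULL, nickname=Bob → Bob
item=N: preferred_name=NULL, nickname=Mira → Mira
item=S: preferred_name=Quinn → Quinn
item=U: preferred_name=NULL, nickname=Wes → Wes
item=Y: preferred_name=Sven → Sven
item=Z: preferred_name=NULL, nickname=NULL, legal_name=Kai → Kai

Eve, Alice, Ines, Bob, Mira, Quinn, Wes, Sven, Kai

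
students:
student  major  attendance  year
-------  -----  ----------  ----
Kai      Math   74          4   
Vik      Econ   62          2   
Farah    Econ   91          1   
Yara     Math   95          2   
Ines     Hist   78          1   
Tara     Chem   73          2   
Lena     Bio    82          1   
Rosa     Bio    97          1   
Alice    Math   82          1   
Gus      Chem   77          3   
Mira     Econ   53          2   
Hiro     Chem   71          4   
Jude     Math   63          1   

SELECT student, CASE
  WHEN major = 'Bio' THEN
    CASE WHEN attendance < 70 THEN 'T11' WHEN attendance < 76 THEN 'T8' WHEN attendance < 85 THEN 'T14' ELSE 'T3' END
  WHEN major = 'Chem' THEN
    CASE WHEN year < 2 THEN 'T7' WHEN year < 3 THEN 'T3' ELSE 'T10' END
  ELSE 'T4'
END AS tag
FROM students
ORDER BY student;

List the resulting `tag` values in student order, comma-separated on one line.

T4, T4, T10, T10, T4, T4, T4, T14, T4, T3, T3, T4, T4

student=Alice: major='Math' → outer ELSE → T4
student=Farah: major='Econ' → outer ELSE → T4
student=Gus: major='Chem' → inner[ELSE] → T10
student=Hiro: major='Chem' → inner[ELSE] → T10
student=Ines: major='Hist' → outer ELSE → T4
student=Jude: major='Math' → outer ELSE → T4
student=Kai: major='Math' → outer ELSE → T4
student=Lena: major='Bio' → inner[attendance < 85] → T14
student=Mira: major='Econ' → outer ELSE → T4
student=Rosa: major='Bio' → inner[ELSE] → T3
student=Tara: major='Chem' → inner[year < 3] → T3
student=Vik: major='Econ' → outer ELSE → T4
student=Yara: major='Math' → outer ELSE → T4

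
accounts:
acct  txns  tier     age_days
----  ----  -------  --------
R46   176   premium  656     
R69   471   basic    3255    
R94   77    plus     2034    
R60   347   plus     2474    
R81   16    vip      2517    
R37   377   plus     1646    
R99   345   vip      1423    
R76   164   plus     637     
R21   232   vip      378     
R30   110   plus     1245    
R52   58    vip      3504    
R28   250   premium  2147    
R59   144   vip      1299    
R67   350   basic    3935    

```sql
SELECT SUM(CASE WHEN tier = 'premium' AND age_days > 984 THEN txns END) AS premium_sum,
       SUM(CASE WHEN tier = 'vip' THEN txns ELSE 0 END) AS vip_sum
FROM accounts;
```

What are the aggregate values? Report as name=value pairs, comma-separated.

premium_sum=250, vip_sum=795

[premium_sum: tier = 'premium' AND age_days > 984]
acct=R46: ✗
acct=R69: ✗
acct=R94: ✗
acct=R60: ✗
acct=R81: ✗
acct=R37: ✗
acct=R99: ✗
acct=R76: ✗
acct=R21: ✗
acct=R30: ✗
acct=R52: ✗
acct=R28: ✓ → 250
acct=R59: ✗
acct=R67: ✗
premium_sum = 250
—
[vip_sum: tier = 'vip']
acct=R46: ✗
acct=R69: ✗
acct=R94: ✗
acct=R60: ✗
acct=R81: ✓ → 16
acct=R37: ✗
acct=R99: ✓ → 345
acct=R76: ✗
acct=R21: ✓ → 232
acct=R30: ✗
acct=R52: ✓ → 58
acct=R28: ✗
acct=R59: ✓ → 144
acct=R67: ✗
vip_sum = 16 + 345 + 232 + 58 + 144 = 795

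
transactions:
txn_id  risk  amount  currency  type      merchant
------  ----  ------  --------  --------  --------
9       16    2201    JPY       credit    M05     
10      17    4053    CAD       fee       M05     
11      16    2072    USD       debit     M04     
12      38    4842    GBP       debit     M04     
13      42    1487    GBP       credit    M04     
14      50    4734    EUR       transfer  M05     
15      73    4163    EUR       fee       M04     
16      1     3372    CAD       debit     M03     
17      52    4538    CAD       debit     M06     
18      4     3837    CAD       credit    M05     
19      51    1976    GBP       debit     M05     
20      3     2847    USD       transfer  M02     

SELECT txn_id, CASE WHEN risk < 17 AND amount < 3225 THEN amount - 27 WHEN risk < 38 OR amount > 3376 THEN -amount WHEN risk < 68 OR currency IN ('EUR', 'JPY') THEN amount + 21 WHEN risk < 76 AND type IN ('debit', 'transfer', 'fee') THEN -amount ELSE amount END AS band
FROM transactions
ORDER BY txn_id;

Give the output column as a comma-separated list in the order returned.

2174, -4053, 2045, -4842, 1508, -4734, -4163, -3372, -4538, -3837, 1997, 2820

txn_id=9: risk < 17 AND amount < 3225 → 2174
txn_id=10: risk < 38 OR amount > 3376 → -4053
txn_id=11: risk < 17 AND amount < 3225 → 2045
txn_id=12: risk < 38 OR amount > 3376 → -4842
txn_id=13: risk < 68 OR currency IN ('EUR', 'JPY') → 1508
txn_id=14: risk < 38 OR amount > 3376 → -4734
txn_id=15: risk < 38 OR amount > 3376 → -4163
txn_id=16: risk < 38 OR amount > 3376 → -3372
txn_id=17: risk < 38 OR amount > 3376 → -4538
txn_id=18: risk < 38 OR amount > 3376 → -3837
txn_id=19: risk < 68 OR currency IN ('EUR', 'JPY') → 1997
txn_id=20: risk < 17 AND amount < 3225 → 2820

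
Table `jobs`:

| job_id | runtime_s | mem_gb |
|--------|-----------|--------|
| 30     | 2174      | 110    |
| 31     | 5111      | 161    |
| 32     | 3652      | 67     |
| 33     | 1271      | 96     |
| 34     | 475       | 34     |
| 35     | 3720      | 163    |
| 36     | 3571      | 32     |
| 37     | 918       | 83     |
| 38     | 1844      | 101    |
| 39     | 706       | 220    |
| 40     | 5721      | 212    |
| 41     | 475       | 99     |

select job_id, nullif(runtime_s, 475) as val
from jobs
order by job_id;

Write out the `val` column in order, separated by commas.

2174, 5111, 3652, 1271, NULL, 3720, 3571, 918, 1844, 706, 5721, NULL

job_id=30: runtime_s=2174 vs 475: differ → 2174
job_id=31: runtime_s=5111 vs 475: differ → 5111
job_id=32: runtime_s=3652 vs 475: differ → 3652
job_id=33: runtime_s=1271 vs 475: differ → 1271
job_id=34: runtime_s=475 vs 475: equal → NULL
job_id=35: runtime_s=3720 vs 475: differ → 3720
job_id=36: runtime_s=3571 vs 475: differ → 3571
job_id=37: runtime_s=918 vs 475: differ → 918
job_id=38: runtime_s=1844 vs 475: differ → 1844
job_id=39: runtime_s=706 vs 475: differ → 706
job_id=40: runtime_s=5721 vs 475: differ → 5721
job_id=41: runtime_s=475 vs 475: equal → NULL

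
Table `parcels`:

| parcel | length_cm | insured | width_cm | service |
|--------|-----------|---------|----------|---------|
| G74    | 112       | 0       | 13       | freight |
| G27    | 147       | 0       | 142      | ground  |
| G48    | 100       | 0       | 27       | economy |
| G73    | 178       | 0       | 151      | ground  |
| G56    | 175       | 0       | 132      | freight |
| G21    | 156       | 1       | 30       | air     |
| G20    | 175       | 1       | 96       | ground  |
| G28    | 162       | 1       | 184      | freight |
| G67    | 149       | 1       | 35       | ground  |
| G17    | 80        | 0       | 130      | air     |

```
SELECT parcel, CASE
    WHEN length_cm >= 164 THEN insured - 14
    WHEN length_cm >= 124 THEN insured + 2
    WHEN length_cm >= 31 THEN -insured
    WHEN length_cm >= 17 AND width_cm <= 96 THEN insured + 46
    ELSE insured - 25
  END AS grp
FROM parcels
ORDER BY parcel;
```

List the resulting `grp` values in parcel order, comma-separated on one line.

parcel=G17: length_cm >= 31 → 0
parcel=G20: length_cm >= 164 → -13
parcel=G21: length_cm >= 124 → 3
parcel=G27: length_cm >= 124 → 2
parcel=G28: length_cm >= 124 → 3
parcel=G48: length_cm >= 31 → 0
parcel=G56: length_cm >= 164 → -14
parcel=G67: length_cm >= 124 → 3
parcel=G73: length_cm >= 164 → -14
parcel=G74: length_cm >= 31 → 0

0, -13, 3, 2, 3, 0, -14, 3, -14, 0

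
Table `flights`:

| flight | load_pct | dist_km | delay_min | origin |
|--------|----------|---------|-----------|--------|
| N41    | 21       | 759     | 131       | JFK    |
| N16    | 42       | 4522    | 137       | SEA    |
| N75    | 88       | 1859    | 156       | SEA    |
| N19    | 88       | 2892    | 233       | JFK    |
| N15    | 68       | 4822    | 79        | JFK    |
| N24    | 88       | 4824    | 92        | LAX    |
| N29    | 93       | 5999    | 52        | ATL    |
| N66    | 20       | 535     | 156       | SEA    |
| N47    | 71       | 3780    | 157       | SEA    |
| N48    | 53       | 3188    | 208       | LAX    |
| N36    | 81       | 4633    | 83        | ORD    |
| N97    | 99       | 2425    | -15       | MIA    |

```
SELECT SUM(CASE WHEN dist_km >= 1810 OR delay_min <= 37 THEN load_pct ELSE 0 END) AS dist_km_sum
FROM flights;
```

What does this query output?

771

flight=N41: ✗
flight=N16: ✓ → 42
flight=N75: ✓ → 88
flight=N19: ✓ → 88
flight=N15: ✓ → 68
flight=N24: ✓ → 88
flight=N29: ✓ → 93
flight=N66: ✗
flight=N47: ✓ → 71
flight=N48: ✓ → 53
flight=N36: ✓ → 81
flight=N97: ✓ → 99
dist_km_sum = 42 + 88 + 88 + 68 + 88 + 93 + 71 + 53 + 81 + 99 = 771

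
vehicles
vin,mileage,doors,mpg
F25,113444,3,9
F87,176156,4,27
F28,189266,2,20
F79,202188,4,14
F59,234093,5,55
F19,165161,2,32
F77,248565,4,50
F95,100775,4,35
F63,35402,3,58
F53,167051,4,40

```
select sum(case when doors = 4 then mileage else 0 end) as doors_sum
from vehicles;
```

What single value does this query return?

vin=F25: ✗
vin=F87: ✓ → 176156
vin=F28: ✗
vin=F79: ✓ → 202188
vin=F59: ✗
vin=F19: ✗
vin=F77: ✓ → 248565
vin=F95: ✓ → 100775
vin=F63: ✗
vin=F53: ✓ → 167051
doors_sum = 176156 + 202188 + 248565 + 100775 + 167051 = 894735

894735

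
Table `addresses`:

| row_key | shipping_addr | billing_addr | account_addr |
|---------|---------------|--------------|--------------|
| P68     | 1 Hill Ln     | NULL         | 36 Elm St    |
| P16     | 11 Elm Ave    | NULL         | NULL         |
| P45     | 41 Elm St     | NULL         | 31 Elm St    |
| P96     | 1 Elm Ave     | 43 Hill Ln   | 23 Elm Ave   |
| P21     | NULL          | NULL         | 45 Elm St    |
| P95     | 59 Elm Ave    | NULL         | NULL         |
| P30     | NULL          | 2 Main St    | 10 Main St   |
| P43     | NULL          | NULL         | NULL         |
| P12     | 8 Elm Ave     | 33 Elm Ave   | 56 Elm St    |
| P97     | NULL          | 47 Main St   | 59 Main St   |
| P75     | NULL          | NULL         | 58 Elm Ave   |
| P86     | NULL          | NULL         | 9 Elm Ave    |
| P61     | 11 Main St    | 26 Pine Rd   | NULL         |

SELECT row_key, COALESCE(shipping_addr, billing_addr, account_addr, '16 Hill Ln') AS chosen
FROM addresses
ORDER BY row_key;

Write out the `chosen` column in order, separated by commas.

row_key=P12: shipping_addr=8 Elm Ave → 8 Elm Ave
row_key=P16: shipping_addr=11 Elm Ave → 11 Elm Ave
row_key=P21: shipping_addr=NULL, billing_addr=NULL, account_addr=45 Elm St → 45 Elm St
row_key=P30: shipping_addr=NULL, billing_addr=2 Main St → 2 Main St
row_key=P43: shipping_addr=NULL, billing_addr=NULL, account_addr=NULL, → literal 16 Hill Ln → 16 Hill Ln
row_key=P45: shipping_addr=41 Elm St → 41 Elm St
row_key=P61: shipping_addr=11 Main St → 11 Main St
row_key=P68: shipping_addr=1 Hill Ln → 1 Hill Ln
row_key=P75: shipping_addr=NULL, billing_addr=NULL, account_addr=58 Elm Ave → 58 Elm Ave
row_key=P86: shipping_addr=NULL, billing_addr=NULL, account_addr=9 Elm Ave → 9 Elm Ave
row_key=P95: shipping_addr=59 Elm Ave → 59 Elm Ave
row_key=P96: shipping_addr=1 Elm Ave → 1 Elm Ave
row_key=P97: shipping_addr=NULL, billing_addr=47 Main St → 47 Main St

8 Elm Ave, 11 Elm Ave, 45 Elm St, 2 Main St, 16 Hill Ln, 41 Elm St, 11 Main St, 1 Hill Ln, 58 Elm Ave, 9 Elm Ave, 59 Elm Ave, 1 Elm Ave, 47 Main St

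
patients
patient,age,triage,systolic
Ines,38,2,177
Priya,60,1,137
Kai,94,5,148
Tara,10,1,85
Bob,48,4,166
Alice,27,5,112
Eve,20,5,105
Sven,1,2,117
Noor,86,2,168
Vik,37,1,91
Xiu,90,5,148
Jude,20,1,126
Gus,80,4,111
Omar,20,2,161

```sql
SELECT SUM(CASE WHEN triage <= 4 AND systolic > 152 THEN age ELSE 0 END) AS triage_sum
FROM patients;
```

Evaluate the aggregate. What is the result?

patient=Ines: ✓ → 38
patient=Priya: ✗
patient=Kai: ✗
patient=Tara: ✗
patient=Bob: ✓ → 48
patient=Alice: ✗
patient=Eve: ✗
patient=Sven: ✗
patient=Noor: ✓ → 86
patient=Vik: ✗
patient=Xiu: ✗
patient=Jude: ✗
patient=Gus: ✗
patient=Omar: ✓ → 20
triage_sum = 38 + 48 + 86 + 20 = 192

192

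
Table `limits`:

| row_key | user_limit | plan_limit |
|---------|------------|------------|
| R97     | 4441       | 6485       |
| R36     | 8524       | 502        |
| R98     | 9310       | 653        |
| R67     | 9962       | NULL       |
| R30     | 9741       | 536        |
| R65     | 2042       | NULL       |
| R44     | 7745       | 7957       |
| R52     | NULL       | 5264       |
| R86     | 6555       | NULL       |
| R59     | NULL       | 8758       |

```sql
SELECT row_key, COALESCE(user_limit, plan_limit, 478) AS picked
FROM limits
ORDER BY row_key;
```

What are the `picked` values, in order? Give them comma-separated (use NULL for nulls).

row_key=R30: user_limit=9741 → 9741
row_key=R36: user_limit=8524 → 8524
row_key=R44: user_limit=7745 → 7745
row_key=R52: user_limit=NULL, plan_limit=5264 → 5264
row_key=R59: user_limit=NULL, plan_limit=8758 → 8758
row_key=R65: user_limit=2042 → 2042
row_key=R67: user_limit=9962 → 9962
row_key=R86: user_limit=6555 → 6555
row_key=R97: user_limit=4441 → 4441
row_key=R98: user_limit=9310 → 9310

9741, 8524, 7745, 5264, 8758, 2042, 9962, 6555, 4441, 9310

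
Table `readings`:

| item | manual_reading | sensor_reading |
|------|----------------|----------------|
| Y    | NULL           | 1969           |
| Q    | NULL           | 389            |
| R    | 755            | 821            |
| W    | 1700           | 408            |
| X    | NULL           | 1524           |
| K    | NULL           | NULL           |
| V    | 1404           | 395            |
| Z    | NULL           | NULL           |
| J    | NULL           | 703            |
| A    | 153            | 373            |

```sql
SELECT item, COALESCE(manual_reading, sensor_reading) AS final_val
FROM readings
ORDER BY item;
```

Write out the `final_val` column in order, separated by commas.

item=A: manual_reading=153 → 153
item=J: manual_reading=NULL, sensor_reading=703 → 703
item=K: manual_reading=NULL, sensor_reading=NULL (all NULL) → NULL
item=Q: manual_reading=NULL, sensor_reading=389 → 389
item=R: manual_reading=755 → 755
item=V: manual_reading=1404 → 1404
item=W: manual_reading=1700 → 1700
item=X: manual_reading=NULL, sensor_reading=1524 → 1524
item=Y: manual_reading=NULL, sensor_reading=1969 → 1969
item=Z: manual_reading=NULL, sensor_reading=NULL (all NULL) → NULL

153, 703, NULL, 389, 755, 1404, 1700, 1524, 1969, NULL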